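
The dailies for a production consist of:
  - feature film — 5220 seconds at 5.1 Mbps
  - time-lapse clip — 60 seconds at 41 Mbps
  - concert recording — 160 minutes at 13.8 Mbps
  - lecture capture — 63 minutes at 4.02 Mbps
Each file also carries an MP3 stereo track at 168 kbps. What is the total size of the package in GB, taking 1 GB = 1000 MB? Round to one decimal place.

Audio: 168 kbps = 0.168 Mbps.
feature film: 5.268 Mbps × 5220 s = 27499.0 Mb
time-lapse clip: 41.168 Mbps × 60 s = 2470.1 Mb
concert recording: 13.968 Mbps × 9600 s = 134092.8 Mb
lecture capture: 4.188 Mbps × 3780 s = 15830.6 Mb
Total: 179892.5 Mb = 22486.6 MB.
= 22.49 GB.

22.5 GB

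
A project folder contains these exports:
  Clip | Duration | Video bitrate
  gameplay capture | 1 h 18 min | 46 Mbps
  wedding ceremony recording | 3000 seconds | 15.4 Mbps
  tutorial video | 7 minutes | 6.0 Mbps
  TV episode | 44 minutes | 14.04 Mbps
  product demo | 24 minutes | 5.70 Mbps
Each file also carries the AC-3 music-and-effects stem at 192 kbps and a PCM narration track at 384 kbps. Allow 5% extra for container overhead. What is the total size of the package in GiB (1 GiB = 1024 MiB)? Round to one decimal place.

38.7 GiB

Audio total: 192 + 384 = 576 kbps = 0.576 Mbps.
gameplay capture: 46.576 Mbps × 4680 s × 1.05 = 228874.5 Mb
wedding ceremony recording: 15.976 Mbps × 3000 s × 1.05 = 50324.4 Mb
tutorial video: 6.576 Mbps × 420 s × 1.05 = 2900.0 Mb
TV episode: 14.616 Mbps × 2640 s × 1.05 = 40515.6 Mb
product demo: 6.276 Mbps × 1440 s × 1.05 = 9489.3 Mb
Total: 332103.7 Mb = 41513.0 MB.
= 38.66 GiB.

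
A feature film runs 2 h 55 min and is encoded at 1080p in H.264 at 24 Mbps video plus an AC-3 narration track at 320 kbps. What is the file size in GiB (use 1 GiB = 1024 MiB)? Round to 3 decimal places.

2 h 55 min = 175 min = 10500 s
Audio: 320 kbps = 0.320 Mbps.
Total bitrate: 24 + 0.320 = 24.320 Mbps.
Stream data: 24.320 Mbps × 10500 s = 255360.0 Mb.
255,360 Mb = 31,920,000,000 bytes ÷ 1,073,741,824 = 29.73 GiB.

29.728 GiB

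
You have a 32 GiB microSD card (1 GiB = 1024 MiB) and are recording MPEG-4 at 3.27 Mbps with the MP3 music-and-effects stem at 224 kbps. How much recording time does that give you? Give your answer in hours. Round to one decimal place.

21.9 hours

Audio: 224 kbps = 0.224 Mbps.
Total bitrate: 3.27 + 0.224 = 3.494 Mbps.
Capacity: 32 GiB = 274,878 Mb.
Recording time: 274,878 / 3.494 = 78,671 s ≈ 21.9 hours.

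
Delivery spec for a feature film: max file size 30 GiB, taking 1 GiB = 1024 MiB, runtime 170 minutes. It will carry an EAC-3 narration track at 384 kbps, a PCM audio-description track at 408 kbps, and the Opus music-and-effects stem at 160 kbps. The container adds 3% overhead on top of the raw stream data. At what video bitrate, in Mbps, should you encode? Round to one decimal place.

23.6 Mbps

Budget: 30 GiB = 257698.0 Mb.
Stream payload after overhead: 257698.0 / 1.03 = 250192.3 Mb.
170 min = 10200 s
Total bitrate budget: 250192.3 Mb / 10200 s = 24.529 Mbps.
Audio total: 384 + 408 + 160 = 952 kbps = 0.952 Mbps.
Video: 24.529 − 0.952 = 23.577 Mbps.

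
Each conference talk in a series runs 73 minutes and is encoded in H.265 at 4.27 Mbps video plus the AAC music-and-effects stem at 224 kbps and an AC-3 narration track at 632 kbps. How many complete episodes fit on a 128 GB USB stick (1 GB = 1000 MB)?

73 min = 4380 s
Audio total: 224 + 632 = 856 kbps = 0.856 Mbps.
Total bitrate: 5.126 Mbps.
Per item: 5.126 Mbps × 4380 s = 22,452 Mb = 2,806 MB.
Capacity: 128 GB = 1,024,000 Mb; 45.61 items → 45 complete.

45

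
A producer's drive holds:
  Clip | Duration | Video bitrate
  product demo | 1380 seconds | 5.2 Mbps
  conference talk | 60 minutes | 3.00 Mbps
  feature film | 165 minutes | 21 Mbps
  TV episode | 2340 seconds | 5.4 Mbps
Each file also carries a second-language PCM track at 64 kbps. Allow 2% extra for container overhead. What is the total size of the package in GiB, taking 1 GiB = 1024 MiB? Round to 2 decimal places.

28.45 GiB

Audio: 64 kbps = 0.064 Mbps.
product demo: 5.264 Mbps × 1380 s × 1.02 = 7409.6 Mb
conference talk: 3.064 Mbps × 3600 s × 1.02 = 11251.0 Mb
feature film: 21.064 Mbps × 9900 s × 1.02 = 212704.3 Mb
TV episode: 5.464 Mbps × 2340 s × 1.02 = 13041.5 Mb
Total: 244406.4 Mb = 30550.8 MB.
= 28.45 GiB.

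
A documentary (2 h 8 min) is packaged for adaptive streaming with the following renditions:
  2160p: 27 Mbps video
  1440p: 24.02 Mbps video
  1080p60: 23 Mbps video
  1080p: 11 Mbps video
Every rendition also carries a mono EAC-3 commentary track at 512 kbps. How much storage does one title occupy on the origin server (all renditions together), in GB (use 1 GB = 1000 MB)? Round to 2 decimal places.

2 h 8 min = 128 min = 7680 s
Audio: 512 kbps = 0.512 Mbps.
Sum of rendition bitrates: (27+0.512) + (24.02+0.512) + (23+0.512) + (11+0.512) = 87.068 Mbps.
× 7680 s = 668,682 Mb = 83,585 MB = 83.59 GB.

83.59 GB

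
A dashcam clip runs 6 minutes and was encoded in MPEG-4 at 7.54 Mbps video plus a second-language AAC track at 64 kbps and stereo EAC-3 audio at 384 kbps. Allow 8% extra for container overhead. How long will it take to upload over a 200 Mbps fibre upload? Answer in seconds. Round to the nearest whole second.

16 seconds

6 min = 360 s
Audio total: 64 + 384 = 448 kbps = 0.448 Mbps.
Total bitrate: 7.988 Mbps.
File: 7.988 Mbps × 360 s = 2875.7 Mb.
With 8% container overhead: ×1.08. → 3105.7 Mb.
At 200 Mbps: 3105.7 / 200 = 15.5 s ≈ 15.5 seconds.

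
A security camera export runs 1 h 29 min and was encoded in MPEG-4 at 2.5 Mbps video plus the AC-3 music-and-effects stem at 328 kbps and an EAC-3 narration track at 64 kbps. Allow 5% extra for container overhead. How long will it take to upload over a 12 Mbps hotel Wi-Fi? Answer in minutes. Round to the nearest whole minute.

23 minutes

1 h 29 min = 89 min = 5340 s
Audio total: 328 + 64 = 392 kbps = 0.392 Mbps.
Total bitrate: 2.892 Mbps.
File: 2.892 Mbps × 5340 s = 15443.3 Mb.
With 5% container overhead: ×1.05. → 16215.4 Mb.
At 12 Mbps: 16215.4 / 12 = 1351.3 s ≈ 22.5 minutes.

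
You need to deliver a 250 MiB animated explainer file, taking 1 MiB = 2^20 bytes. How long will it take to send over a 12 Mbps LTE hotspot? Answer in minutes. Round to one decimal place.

2.9 minutes

File: 250 MiB = 2097.2 Mb.
At 12 Mbps: 2097.2 / 12 = 174.8 s ≈ 2.91 minutes.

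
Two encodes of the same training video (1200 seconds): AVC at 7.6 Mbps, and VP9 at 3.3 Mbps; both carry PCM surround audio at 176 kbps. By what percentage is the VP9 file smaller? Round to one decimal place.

55.3%

Audio: 176 kbps = 0.176 Mbps.
AVC: 7.776 Mbps × 1200 s = 9331.2 Mb = 1.166 GB.
VP9: 3.476 Mbps × 1200 s = 4171.2 Mb = 0.521 GB.
Reduction: (1 − 0.521/1.166) × 100 = 55.30%.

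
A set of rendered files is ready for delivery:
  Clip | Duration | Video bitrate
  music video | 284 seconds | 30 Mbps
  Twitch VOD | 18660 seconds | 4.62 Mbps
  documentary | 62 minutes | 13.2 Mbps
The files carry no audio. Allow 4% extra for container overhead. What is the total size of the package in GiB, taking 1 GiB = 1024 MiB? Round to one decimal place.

music video: 30.000 Mbps × 284 s × 1.04 = 8860.8 Mb
Twitch VOD: 4.620 Mbps × 18660 s × 1.04 = 89657.6 Mb
documentary: 13.200 Mbps × 3720 s × 1.04 = 51068.2 Mb
Total: 149586.5 Mb = 18698.3 MB.
= 17.41 GiB.

17.4 GiB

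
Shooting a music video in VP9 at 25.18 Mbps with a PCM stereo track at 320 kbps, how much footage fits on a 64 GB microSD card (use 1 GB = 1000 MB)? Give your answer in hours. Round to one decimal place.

Audio: 320 kbps = 0.320 Mbps.
Total bitrate: 25.18 + 0.320 = 25.500 Mbps.
Capacity: 64 GB = 512,000 Mb.
Recording time: 512,000 / 25.500 = 20,078 s ≈ 5.58 hours.

5.6 hours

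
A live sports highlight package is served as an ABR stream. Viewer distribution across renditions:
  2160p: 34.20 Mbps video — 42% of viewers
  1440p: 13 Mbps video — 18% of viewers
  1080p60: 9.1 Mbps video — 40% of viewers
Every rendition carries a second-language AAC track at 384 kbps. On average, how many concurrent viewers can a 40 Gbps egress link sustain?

Audio: 384 kbps = 0.384 Mbps.
Average per-viewer bitrate: 0.42×34.584 + 0.18×13.384 + 0.40×9.484 = 20.728 Mbps.
40 Gbps = 40,000 Mbps; 40,000 / 20.728 = 1929.76 → 1929.

1929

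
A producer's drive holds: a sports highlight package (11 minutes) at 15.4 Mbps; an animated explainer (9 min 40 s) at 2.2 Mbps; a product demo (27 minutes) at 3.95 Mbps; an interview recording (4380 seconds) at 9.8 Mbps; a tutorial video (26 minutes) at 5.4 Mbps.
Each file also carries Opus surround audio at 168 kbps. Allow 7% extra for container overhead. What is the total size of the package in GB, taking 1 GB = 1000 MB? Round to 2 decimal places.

9.45 GB

Audio: 168 kbps = 0.168 Mbps.
sports highlight package: 15.568 Mbps × 660 s × 1.07 = 10994.1 Mb
animated explainer: 2.368 Mbps × 580 s × 1.07 = 1469.6 Mb
product demo: 4.118 Mbps × 1620 s × 1.07 = 7138.1 Mb
interview recording: 9.968 Mbps × 4380 s × 1.07 = 46716.0 Mb
tutorial video: 5.568 Mbps × 1560 s × 1.07 = 9294.1 Mb
Total: 75612.0 Mb = 9451.5 MB.
= 9.451 GB.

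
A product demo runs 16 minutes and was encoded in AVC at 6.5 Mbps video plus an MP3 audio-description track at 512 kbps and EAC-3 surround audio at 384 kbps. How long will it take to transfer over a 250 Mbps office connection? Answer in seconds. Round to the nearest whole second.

28 seconds

16 min = 960 s
Audio total: 512 + 384 = 896 kbps = 0.896 Mbps.
Total bitrate: 7.396 Mbps.
File: 7.396 Mbps × 960 s = 7100.2 Mb.
At 250 Mbps: 7100.2 / 250 = 28.4 s ≈ 28.4 seconds.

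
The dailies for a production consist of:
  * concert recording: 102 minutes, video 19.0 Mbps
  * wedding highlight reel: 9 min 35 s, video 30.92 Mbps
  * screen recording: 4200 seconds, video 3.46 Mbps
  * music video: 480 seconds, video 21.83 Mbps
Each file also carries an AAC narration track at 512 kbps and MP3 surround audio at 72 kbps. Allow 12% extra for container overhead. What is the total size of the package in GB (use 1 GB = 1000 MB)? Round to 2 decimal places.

Audio total: 512 + 72 = 584 kbps = 0.584 Mbps.
concert recording: 19.584 Mbps × 6120 s × 1.12 = 134236.6 Mb
wedding highlight reel: 31.504 Mbps × 575 s × 1.12 = 20288.6 Mb
screen recording: 4.044 Mbps × 4200 s × 1.12 = 19023.0 Mb
music video: 22.414 Mbps × 480 s × 1.12 = 12049.8 Mb
Total: 185597.9 Mb = 23199.7 MB.
= 23.20 GB.

23.20 GB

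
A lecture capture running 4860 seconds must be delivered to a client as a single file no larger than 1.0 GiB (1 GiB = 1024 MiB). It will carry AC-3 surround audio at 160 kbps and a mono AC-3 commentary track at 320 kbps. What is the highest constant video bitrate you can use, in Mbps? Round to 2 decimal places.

Budget: 1.0 GiB = 8589.9 Mb.
Total bitrate budget: 8589.9 Mb / 4860 s = 1.767 Mbps.
Audio total: 160 + 320 = 480 kbps = 0.480 Mbps.
Video: 1.767 − 0.480 = 1.287 Mbps.

1.29 Mbps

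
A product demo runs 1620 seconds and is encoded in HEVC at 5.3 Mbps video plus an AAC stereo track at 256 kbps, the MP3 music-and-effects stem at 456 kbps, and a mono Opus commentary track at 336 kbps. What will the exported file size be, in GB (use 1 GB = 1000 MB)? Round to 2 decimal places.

Audio total: 256 + 456 + 336 = 1048 kbps = 1.048 Mbps.
Total bitrate: 5.3 + 1.048 = 6.348 Mbps.
Stream data: 6.348 Mbps × 1620 s = 10283.8 Mb.
10,284 Mb ÷ 8 = 1,285 MB → 1.285 GB.

1.29 GB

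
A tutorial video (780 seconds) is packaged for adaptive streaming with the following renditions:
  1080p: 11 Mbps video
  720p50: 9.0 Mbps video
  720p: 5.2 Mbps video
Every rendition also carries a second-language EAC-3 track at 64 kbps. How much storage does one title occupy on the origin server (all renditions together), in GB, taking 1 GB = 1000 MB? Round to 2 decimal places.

2.48 GB

Audio: 64 kbps = 0.064 Mbps.
Sum of rendition bitrates: (11+0.064) + (9.0+0.064) + (5.2+0.064) = 25.392 Mbps.
× 780 s = 19,806 Mb = 2,476 MB = 2.476 GB.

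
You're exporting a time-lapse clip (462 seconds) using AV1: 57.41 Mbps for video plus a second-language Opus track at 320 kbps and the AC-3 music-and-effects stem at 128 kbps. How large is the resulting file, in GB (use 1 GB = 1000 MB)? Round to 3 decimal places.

Audio total: 320 + 128 = 448 kbps = 0.448 Mbps.
Total bitrate: 57.41 + 0.448 = 57.858 Mbps.
Stream data: 57.858 Mbps × 462 s = 26730.4 Mb.
26,730 Mb ÷ 8 = 3,341 MB → 3.341 GB.

3.341 GB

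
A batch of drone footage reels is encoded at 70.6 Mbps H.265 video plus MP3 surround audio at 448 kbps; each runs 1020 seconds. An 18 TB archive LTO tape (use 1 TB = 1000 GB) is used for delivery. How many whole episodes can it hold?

Audio: 448 kbps = 0.448 Mbps.
Total bitrate: 71.048 Mbps.
Per item: 71.048 Mbps × 1020 s = 72,469 Mb = 9,059 MB.
Capacity: 18 TB = 144,000,000 Mb; 1987.06 items → 1987 complete.

1987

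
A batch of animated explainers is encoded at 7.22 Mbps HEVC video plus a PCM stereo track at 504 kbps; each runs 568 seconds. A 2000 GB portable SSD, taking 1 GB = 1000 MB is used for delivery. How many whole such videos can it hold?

3646

Audio: 504 kbps = 0.504 Mbps.
Total bitrate: 7.724 Mbps.
Per item: 7.724 Mbps × 568 s = 4,387 Mb = 548.4 MB.
Capacity: 2000 GB = 16,000,000 Mb; 3646.95 items → 3646 complete.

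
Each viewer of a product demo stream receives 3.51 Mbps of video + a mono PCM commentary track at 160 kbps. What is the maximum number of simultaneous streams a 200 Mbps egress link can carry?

Audio: 160 kbps = 0.160 Mbps.
Per-viewer media rate: 3.670 Mbps.
200 Mbps = 200.0 Mbps; 200.0 / 3.670 = 54.50 → 54 viewers.

54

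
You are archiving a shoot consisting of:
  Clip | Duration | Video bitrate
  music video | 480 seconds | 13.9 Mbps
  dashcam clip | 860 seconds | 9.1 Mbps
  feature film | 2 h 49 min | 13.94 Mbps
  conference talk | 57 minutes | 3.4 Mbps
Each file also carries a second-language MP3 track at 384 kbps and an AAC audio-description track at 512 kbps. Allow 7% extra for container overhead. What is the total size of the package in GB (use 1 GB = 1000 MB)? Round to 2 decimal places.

Audio total: 384 + 512 = 896 kbps = 0.896 Mbps.
music video: 14.796 Mbps × 480 s × 1.07 = 7599.2 Mb
dashcam clip: 9.996 Mbps × 860 s × 1.07 = 9198.3 Mb
feature film: 14.836 Mbps × 10140 s × 1.07 = 160967.6 Mb
conference talk: 4.296 Mbps × 3420 s × 1.07 = 15720.8 Mb
Total: 193486.0 Mb = 24185.7 MB.
= 24.19 GB.

24.19 GB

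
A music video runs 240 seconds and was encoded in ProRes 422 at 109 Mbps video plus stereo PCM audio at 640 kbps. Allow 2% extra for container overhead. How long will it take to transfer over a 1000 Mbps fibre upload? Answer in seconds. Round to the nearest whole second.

Audio: 640 kbps = 0.640 Mbps.
Total bitrate: 109.640 Mbps.
File: 109.640 Mbps × 240 s = 26313.6 Mb.
With 2% container overhead: ×1.02. → 26839.9 Mb.
At 1000 Mbps: 26839.9 / 1000 = 26.8 s ≈ 26.8 seconds.

27 seconds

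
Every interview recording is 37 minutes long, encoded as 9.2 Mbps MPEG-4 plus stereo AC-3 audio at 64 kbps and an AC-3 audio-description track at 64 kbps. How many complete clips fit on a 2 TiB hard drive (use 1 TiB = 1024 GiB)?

849

37 min = 2220 s
Audio total: 64 + 64 = 128 kbps = 0.128 Mbps.
Total bitrate: 9.328 Mbps.
Per item: 9.328 Mbps × 2220 s = 20,708 Mb = 2,589 MB.
Capacity: 2 TiB = 17,592,186 Mb; 849.53 items → 849 complete.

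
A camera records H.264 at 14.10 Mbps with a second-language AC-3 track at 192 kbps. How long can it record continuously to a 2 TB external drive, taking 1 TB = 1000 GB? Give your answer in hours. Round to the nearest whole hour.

Audio: 192 kbps = 0.192 Mbps.
Total bitrate: 14.10 + 0.192 = 14.292 Mbps.
Capacity: 2 TB = 16,000,000 Mb.
Recording time: 16,000,000 / 14.292 = 1,119,507 s ≈ 311 hours.

311 hours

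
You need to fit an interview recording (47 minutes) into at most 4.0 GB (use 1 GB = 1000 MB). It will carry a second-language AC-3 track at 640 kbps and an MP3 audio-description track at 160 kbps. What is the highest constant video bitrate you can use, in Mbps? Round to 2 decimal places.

10.55 Mbps

Budget: 4.0 GB = 32000.0 Mb.
47 min = 2820 s
Total bitrate budget: 32000.0 Mb / 2820 s = 11.348 Mbps.
Audio total: 640 + 160 = 800 kbps = 0.800 Mbps.
Video: 11.348 − 0.800 = 10.548 Mbps.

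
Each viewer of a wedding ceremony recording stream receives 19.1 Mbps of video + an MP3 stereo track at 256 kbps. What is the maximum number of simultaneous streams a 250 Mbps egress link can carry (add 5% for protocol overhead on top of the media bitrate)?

Audio: 256 kbps = 0.256 Mbps.
Per-viewer media rate: 19.356 Mbps.
On the wire with 5% overhead: 20.324 Mbps.
250 Mbps = 250.0 Mbps; 250.0 / 20.324 = 12.30 → 12 viewers.

12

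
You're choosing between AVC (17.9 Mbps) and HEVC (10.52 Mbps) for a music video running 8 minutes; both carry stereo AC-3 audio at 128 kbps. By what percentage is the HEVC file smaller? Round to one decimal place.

8 min = 480 s
Audio: 128 kbps = 0.128 Mbps.
AVC: 18.028 Mbps × 480 s = 8653.4 Mb = 1.007 GiB.
HEVC: 10.648 Mbps × 480 s = 5111.0 Mb = 0.595 GiB.
Reduction: (1 − 0.595/1.007) × 100 = 40.94%.

40.9%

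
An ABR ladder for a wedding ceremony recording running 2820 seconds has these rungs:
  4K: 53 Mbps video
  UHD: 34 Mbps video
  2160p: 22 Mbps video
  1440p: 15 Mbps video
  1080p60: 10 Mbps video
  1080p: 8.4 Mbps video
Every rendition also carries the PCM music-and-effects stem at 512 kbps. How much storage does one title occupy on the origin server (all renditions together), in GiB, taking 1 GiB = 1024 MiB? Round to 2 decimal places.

47.76 GiB

Audio: 512 kbps = 0.512 Mbps.
Sum of rendition bitrates: (53+0.512) + (34+0.512) + (22+0.512) + (15+0.512) + (10+0.512) + (8.4+0.512) = 145.472 Mbps.
× 2820 s = 410,231 Mb = 51,279 MB = 47.76 GiB.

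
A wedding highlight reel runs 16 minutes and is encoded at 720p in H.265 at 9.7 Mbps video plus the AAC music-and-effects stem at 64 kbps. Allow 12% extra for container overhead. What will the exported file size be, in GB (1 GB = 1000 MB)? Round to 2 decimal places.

1.31 GB

16 min = 960 s
Audio: 64 kbps = 0.064 Mbps.
Total bitrate: 9.7 + 0.064 = 9.764 Mbps.
Stream data: 9.764 Mbps × 960 s = 9373.4 Mb.
With 12% container overhead: ×1.12.
10,498 Mb ÷ 8 = 1,312 MB → 1.312 GB.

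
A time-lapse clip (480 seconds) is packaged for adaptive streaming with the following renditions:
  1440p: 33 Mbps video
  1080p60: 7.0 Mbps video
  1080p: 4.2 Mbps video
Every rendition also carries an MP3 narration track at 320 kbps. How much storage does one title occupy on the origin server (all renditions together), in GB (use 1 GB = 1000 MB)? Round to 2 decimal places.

2.71 GB

Audio: 320 kbps = 0.320 Mbps.
Sum of rendition bitrates: (33+0.320) + (7.0+0.320) + (4.2+0.320) = 45.160 Mbps.
× 480 s = 21,677 Mb = 2,710 MB = 2.710 GB.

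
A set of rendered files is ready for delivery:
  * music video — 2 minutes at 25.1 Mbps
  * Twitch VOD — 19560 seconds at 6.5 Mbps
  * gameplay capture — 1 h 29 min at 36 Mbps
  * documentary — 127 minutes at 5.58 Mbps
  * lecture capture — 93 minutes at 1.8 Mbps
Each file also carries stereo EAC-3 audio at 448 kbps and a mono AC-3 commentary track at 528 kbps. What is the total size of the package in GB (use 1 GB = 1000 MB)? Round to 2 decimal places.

51.53 GB

Audio total: 448 + 528 = 976 kbps = 0.976 Mbps.
music video: 26.076 Mbps × 120 s = 3129.1 Mb
Twitch VOD: 7.476 Mbps × 19560 s = 146230.6 Mb
gameplay capture: 36.976 Mbps × 5340 s = 197451.8 Mb
documentary: 6.556 Mbps × 7620 s = 49956.7 Mb
lecture capture: 2.776 Mbps × 5580 s = 15490.1 Mb
Total: 412258.3 Mb = 51532.3 MB.
= 51.53 GB.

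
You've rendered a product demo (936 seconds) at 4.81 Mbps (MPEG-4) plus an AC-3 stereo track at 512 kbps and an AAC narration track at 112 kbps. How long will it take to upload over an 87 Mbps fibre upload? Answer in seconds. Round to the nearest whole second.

58 seconds

Audio total: 512 + 112 = 624 kbps = 0.624 Mbps.
Total bitrate: 5.434 Mbps.
File: 5.434 Mbps × 936 s = 5086.2 Mb.
At 87 Mbps: 5086.2 / 87 = 58.5 s ≈ 58.5 seconds.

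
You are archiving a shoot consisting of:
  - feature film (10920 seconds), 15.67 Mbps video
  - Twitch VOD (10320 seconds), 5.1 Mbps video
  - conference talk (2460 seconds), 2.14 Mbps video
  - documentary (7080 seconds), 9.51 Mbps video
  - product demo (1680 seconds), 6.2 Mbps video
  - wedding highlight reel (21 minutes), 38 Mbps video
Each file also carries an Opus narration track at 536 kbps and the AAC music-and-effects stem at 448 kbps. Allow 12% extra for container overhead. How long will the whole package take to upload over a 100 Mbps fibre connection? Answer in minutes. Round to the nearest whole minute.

72 minutes

Audio total: 536 + 448 = 984 kbps = 0.984 Mbps.
feature film: 16.654 Mbps × 10920 s × 1.12 = 203685.1 Mb
Twitch VOD: 6.084 Mbps × 10320 s × 1.12 = 70321.3 Mb
conference talk: 3.124 Mbps × 2460 s × 1.12 = 8607.2 Mb
documentary: 10.494 Mbps × 7080 s × 1.12 = 83213.2 Mb
product demo: 7.184 Mbps × 1680 s × 1.12 = 13517.4 Mb
wedding highlight reel: 38.984 Mbps × 1260 s × 1.12 = 55014.2 Mb
Total: 434358.5 Mb = 54294.8 MB.
At 100 Mbps: 434358.5 / 100 = 4344 s ≈ 72.4 minutes.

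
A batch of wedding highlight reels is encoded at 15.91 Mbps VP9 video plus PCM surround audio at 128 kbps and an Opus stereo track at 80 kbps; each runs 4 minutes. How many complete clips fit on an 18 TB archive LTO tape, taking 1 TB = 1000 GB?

4 min = 240 s
Audio total: 128 + 80 = 208 kbps = 0.208 Mbps.
Total bitrate: 16.118 Mbps.
Per item: 16.118 Mbps × 240 s = 3,868 Mb = 483.5 MB.
Capacity: 18 TB = 144,000,000 Mb; 37225.46 items → 37225 complete.

37225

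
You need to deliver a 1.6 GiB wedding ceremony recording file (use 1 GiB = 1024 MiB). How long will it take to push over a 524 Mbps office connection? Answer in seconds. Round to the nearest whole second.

26 seconds

File: 1.6 GiB = 13743.9 Mb.
At 524 Mbps: 13743.9 / 524 = 26.2 s ≈ 26.2 seconds.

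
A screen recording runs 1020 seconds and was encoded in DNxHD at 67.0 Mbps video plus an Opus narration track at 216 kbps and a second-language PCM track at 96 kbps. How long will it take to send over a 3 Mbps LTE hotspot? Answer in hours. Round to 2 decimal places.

6.36 hours

Audio total: 216 + 96 = 312 kbps = 0.312 Mbps.
Total bitrate: 67.312 Mbps.
File: 67.312 Mbps × 1020 s = 68658.2 Mb.
At 3 Mbps: 68658.2 / 3 = 22886.1 s ≈ 6.36 hours.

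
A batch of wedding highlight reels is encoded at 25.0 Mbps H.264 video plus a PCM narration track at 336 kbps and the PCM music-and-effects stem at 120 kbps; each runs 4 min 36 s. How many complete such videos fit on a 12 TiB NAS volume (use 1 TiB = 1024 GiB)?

4 min 36 s = 276 s
Audio total: 336 + 120 = 456 kbps = 0.456 Mbps.
Total bitrate: 25.456 Mbps.
Per item: 25.456 Mbps × 276 s = 7,026 Mb = 878.2 MB.
Capacity: 12 TiB = 105,553,116 Mb; 15023.52 items → 15023 complete.

15023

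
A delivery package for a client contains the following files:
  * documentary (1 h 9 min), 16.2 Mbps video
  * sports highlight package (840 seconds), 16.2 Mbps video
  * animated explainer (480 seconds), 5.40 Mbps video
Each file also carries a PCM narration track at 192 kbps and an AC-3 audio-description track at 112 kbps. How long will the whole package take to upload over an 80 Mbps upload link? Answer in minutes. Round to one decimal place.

17.7 minutes

Audio total: 192 + 112 = 304 kbps = 0.304 Mbps.
documentary: 16.504 Mbps × 4140 s = 68326.6 Mb
sports highlight package: 16.504 Mbps × 840 s = 13863.4 Mb
animated explainer: 5.704 Mbps × 480 s = 2737.9 Mb
Total: 84927.8 Mb = 10616.0 MB.
At 80 Mbps: 84927.8 / 80 = 1062 s ≈ 17.7 minutes.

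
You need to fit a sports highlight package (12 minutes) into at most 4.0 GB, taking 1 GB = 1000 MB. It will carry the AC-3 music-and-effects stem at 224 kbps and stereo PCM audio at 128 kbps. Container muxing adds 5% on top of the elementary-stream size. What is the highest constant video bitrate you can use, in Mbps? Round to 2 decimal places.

41.98 Mbps

Budget: 4.0 GB = 32000.0 Mb.
Stream payload after overhead: 32000.0 / 1.05 = 30476.2 Mb.
12 min = 720 s
Total bitrate budget: 30476.2 Mb / 720 s = 42.328 Mbps.
Audio total: 224 + 128 = 352 kbps = 0.352 Mbps.
Video: 42.328 − 0.352 = 41.976 Mbps.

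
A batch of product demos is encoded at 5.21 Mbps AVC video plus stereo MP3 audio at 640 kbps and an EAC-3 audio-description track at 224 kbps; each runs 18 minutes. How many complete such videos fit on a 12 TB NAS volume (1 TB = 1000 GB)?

18 min = 1080 s
Audio total: 640 + 224 = 864 kbps = 0.864 Mbps.
Total bitrate: 6.074 Mbps.
Per item: 6.074 Mbps × 1080 s = 6,560 Mb = 820.0 MB.
Capacity: 12 TB = 96,000,000 Mb; 14634.32 items → 14634 complete.

14634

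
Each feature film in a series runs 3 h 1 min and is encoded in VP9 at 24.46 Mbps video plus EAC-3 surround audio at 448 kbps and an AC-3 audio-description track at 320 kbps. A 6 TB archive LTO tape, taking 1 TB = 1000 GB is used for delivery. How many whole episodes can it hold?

3 h 1 min = 181 min = 10860 s
Audio total: 448 + 320 = 768 kbps = 0.768 Mbps.
Total bitrate: 25.228 Mbps.
Per item: 25.228 Mbps × 10860 s = 273,976 Mb = 34,247 MB.
Capacity: 6 TB = 48,000,000 Mb; 175.20 items → 175 complete.

175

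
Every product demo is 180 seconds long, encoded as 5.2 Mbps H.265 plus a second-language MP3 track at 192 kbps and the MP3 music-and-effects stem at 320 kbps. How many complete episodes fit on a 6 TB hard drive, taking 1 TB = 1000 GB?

Audio total: 192 + 320 = 512 kbps = 0.512 Mbps.
Total bitrate: 5.712 Mbps.
Per item: 5.712 Mbps × 180 s = 1,028 Mb = 128.5 MB.
Capacity: 6 TB = 48,000,000 Mb; 46685.34 items → 46685 complete.

46685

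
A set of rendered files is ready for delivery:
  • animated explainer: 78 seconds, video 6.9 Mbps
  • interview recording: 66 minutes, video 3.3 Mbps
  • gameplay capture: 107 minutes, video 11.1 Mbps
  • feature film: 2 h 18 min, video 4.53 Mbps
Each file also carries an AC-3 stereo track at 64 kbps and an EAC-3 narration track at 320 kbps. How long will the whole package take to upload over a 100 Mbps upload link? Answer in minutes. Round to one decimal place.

Audio total: 64 + 320 = 384 kbps = 0.384 Mbps.
animated explainer: 7.284 Mbps × 78 s = 568.2 Mb
interview recording: 3.684 Mbps × 3960 s = 14588.6 Mb
gameplay capture: 11.484 Mbps × 6420 s = 73727.3 Mb
feature film: 4.914 Mbps × 8280 s = 40687.9 Mb
Total: 129572.0 Mb = 16196.5 MB.
At 100 Mbps: 129572.0 / 100 = 1296 s ≈ 21.6 minutes.

21.6 minutes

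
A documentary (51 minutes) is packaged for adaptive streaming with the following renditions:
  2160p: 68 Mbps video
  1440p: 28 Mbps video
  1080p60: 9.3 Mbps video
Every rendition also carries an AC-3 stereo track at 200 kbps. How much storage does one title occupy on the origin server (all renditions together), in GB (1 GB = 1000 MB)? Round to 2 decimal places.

51 min = 3060 s
Audio: 200 kbps = 0.200 Mbps.
Sum of rendition bitrates: (68+0.200) + (28+0.200) + (9.3+0.200) = 105.900 Mbps.
× 3060 s = 324,054 Mb = 40,507 MB = 40.51 GB.

40.51 GB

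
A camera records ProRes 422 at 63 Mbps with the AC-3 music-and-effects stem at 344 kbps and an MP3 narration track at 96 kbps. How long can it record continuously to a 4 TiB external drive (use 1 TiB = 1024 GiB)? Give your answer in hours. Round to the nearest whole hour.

Audio total: 344 + 96 = 440 kbps = 0.440 Mbps.
Total bitrate: 63 + 0.440 = 63.440 Mbps.
Capacity: 4 TiB = 35,184,372 Mb.
Recording time: 35,184,372 / 63.440 = 554,609 s ≈ 154 hours.

154 hours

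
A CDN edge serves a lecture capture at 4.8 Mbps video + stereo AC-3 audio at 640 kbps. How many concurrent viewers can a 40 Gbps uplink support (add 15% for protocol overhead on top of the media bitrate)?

Audio: 640 kbps = 0.640 Mbps.
Per-viewer media rate: 5.440 Mbps.
On the wire with 15% overhead: 6.256 Mbps.
40 Gbps = 40,000 Mbps; 40,000 / 6.256 = 6393.86 → 6393 viewers.

6393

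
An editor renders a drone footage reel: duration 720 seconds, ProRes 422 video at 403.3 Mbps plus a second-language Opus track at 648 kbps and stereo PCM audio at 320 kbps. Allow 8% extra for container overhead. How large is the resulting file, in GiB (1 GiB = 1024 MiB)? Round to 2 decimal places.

Audio total: 648 + 320 = 968 kbps = 0.968 Mbps.
Total bitrate: 403.3 + 0.968 = 404.268 Mbps.
Stream data: 404.268 Mbps × 720 s = 291073.0 Mb.
With 8% container overhead: ×1.08.
314,359 Mb = 39,294,849,600 bytes ÷ 1,073,741,824 = 36.60 GiB.

36.60 GiB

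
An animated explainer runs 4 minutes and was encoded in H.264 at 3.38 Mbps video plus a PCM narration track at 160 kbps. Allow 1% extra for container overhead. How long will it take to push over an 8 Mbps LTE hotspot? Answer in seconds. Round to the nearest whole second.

107 seconds

4 min = 240 s
Audio: 160 kbps = 0.160 Mbps.
Total bitrate: 3.540 Mbps.
File: 3.540 Mbps × 240 s = 849.6 Mb.
With 1% container overhead: ×1.01. → 858.1 Mb.
At 8 Mbps: 858.1 / 8 = 107.3 s ≈ 107 seconds.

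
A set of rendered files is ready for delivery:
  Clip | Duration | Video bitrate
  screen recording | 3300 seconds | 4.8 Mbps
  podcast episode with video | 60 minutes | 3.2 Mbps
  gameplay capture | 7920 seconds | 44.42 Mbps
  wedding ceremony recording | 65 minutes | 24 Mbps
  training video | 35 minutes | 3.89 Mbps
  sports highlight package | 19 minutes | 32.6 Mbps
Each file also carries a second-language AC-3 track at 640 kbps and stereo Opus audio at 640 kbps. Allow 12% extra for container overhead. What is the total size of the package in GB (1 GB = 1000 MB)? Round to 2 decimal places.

Audio total: 640 + 640 = 1280 kbps = 1.280 Mbps.
screen recording: 6.080 Mbps × 3300 s × 1.12 = 22471.7 Mb
podcast episode with video: 4.480 Mbps × 3600 s × 1.12 = 18063.4 Mb
gameplay capture: 45.700 Mbps × 7920 s × 1.12 = 405377.3 Mb
wedding ceremony recording: 25.280 Mbps × 3900 s × 1.12 = 110423.0 Mb
training video: 5.170 Mbps × 2100 s × 1.12 = 12159.8 Mb
sports highlight package: 33.880 Mbps × 1140 s × 1.12 = 43258.0 Mb
Total: 611753.2 Mb = 76469.1 MB.
= 76.47 GB.

76.47 GB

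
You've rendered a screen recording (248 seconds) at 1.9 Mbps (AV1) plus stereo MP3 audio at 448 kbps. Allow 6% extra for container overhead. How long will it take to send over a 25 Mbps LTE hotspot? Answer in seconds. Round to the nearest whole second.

25 seconds

Audio: 448 kbps = 0.448 Mbps.
Total bitrate: 2.348 Mbps.
File: 2.348 Mbps × 248 s = 582.3 Mb.
With 6% container overhead: ×1.06. → 617.2 Mb.
At 25 Mbps: 617.2 / 25 = 24.7 s ≈ 24.7 seconds.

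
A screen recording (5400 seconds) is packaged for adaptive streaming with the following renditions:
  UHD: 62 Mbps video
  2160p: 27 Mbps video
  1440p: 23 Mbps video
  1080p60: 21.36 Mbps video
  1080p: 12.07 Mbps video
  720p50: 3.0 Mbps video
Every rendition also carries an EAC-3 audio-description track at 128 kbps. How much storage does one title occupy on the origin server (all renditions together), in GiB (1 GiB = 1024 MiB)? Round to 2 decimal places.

Audio: 128 kbps = 0.128 Mbps.
Sum of rendition bitrates: (62+0.128) + (27+0.128) + (23+0.128) + (21.36+0.128) + (12.07+0.128) + (3.0+0.128) = 149.198 Mbps.
× 5400 s = 805,669 Mb = 100,709 MB = 93.79 GiB.

93.79 GiB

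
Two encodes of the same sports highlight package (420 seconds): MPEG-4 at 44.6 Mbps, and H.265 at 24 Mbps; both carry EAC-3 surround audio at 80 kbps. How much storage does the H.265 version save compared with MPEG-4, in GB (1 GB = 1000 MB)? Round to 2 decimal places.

1.08 GB

Audio: 80 kbps = 0.080 Mbps.
MPEG-4: 44.680 Mbps × 420 s = 18765.6 Mb = 2.346 GB.
H.265: 24.080 Mbps × 420 s = 10113.6 Mb = 1.264 GB.
Saving: 2.346 − 1.264 = 1.081 GB.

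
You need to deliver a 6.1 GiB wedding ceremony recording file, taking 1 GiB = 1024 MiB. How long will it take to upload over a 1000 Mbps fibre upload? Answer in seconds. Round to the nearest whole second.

File: 6.1 GiB = 52398.6 Mb.
At 1000 Mbps: 52398.6 / 1000 = 52.4 s ≈ 52.4 seconds.

52 seconds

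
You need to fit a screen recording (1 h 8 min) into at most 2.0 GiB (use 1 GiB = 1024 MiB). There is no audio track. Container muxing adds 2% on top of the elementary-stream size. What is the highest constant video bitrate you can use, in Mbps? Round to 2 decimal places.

Budget: 2.0 GiB = 17179.9 Mb.
Stream payload after overhead: 17179.9 / 1.02 = 16843.0 Mb.
1 h 8 min = 68 min = 4080 s
Total bitrate budget: 16843.0 Mb / 4080 s = 4.128 Mbps.

4.13 Mbps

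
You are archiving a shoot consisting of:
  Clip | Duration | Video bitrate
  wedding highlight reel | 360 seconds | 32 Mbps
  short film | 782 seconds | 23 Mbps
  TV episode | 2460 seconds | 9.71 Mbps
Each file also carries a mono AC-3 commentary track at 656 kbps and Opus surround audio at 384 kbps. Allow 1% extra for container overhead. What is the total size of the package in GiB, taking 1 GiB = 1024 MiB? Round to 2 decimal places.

6.72 GiB

Audio total: 656 + 384 = 1040 kbps = 1.040 Mbps.
wedding highlight reel: 33.040 Mbps × 360 s × 1.01 = 12013.3 Mb
short film: 24.040 Mbps × 782 s × 1.01 = 18987.3 Mb
TV episode: 10.750 Mbps × 2460 s × 1.01 = 26709.5 Mb
Total: 57710.1 Mb = 7213.8 MB.
= 6.718 GiB.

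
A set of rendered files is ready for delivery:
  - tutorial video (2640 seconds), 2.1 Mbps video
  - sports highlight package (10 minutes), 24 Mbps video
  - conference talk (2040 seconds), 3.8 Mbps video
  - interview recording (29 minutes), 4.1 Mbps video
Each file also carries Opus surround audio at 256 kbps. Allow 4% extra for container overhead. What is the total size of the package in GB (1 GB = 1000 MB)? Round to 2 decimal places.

4.76 GB

Audio: 256 kbps = 0.256 Mbps.
tutorial video: 2.356 Mbps × 2640 s × 1.04 = 6468.6 Mb
sports highlight package: 24.256 Mbps × 600 s × 1.04 = 15135.7 Mb
conference talk: 4.056 Mbps × 2040 s × 1.04 = 8605.2 Mb
interview recording: 4.356 Mbps × 1740 s × 1.04 = 7882.6 Mb
Total: 38092.2 Mb = 4761.5 MB.
= 4.762 GB.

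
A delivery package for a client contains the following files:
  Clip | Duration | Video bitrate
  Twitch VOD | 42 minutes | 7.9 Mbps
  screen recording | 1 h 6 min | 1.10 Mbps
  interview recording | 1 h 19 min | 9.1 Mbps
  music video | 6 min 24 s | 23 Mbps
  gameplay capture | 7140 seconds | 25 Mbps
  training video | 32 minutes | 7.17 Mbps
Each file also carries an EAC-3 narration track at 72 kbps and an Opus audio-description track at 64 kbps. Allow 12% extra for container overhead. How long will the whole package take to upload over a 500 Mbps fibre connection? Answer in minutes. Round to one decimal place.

Audio total: 72 + 64 = 136 kbps = 0.136 Mbps.
Twitch VOD: 8.036 Mbps × 2520 s × 1.12 = 22680.8 Mb
screen recording: 1.236 Mbps × 3960 s × 1.12 = 5481.9 Mb
interview recording: 9.236 Mbps × 4740 s × 1.12 = 49032.1 Mb
music video: 23.136 Mbps × 384 s × 1.12 = 9950.3 Mb
gameplay capture: 25.136 Mbps × 7140 s × 1.12 = 201007.6 Mb
training video: 7.306 Mbps × 1920 s × 1.12 = 15710.8 Mb
Total: 303863.5 Mb = 37982.9 MB.
At 500 Mbps: 303863.5 / 500 = 608 s ≈ 10.1 minutes.

10.1 minutes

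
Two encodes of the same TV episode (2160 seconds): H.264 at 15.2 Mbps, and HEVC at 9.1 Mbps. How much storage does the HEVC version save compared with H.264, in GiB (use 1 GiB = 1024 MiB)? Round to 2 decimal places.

1.53 GiB

H.264: 15.200 Mbps × 2160 s = 32832.0 Mb = 3.822 GiB.
HEVC: 9.100 Mbps × 2160 s = 19656.0 Mb = 2.288 GiB.
Saving: 3.822 − 2.288 = 1.534 GiB.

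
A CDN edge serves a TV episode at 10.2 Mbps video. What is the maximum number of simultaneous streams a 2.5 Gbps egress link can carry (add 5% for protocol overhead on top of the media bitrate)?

233

On the wire with 5% overhead: 10.710 Mbps.
2.5 Gbps = 2,500 Mbps; 2,500 / 10.710 = 233.43 → 233 viewers.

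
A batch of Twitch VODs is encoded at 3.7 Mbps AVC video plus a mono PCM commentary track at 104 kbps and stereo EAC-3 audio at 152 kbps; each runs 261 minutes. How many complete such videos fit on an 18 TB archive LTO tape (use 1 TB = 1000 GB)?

2324

261 min = 15660 s
Audio total: 104 + 152 = 256 kbps = 0.256 Mbps.
Total bitrate: 3.956 Mbps.
Per item: 3.956 Mbps × 15660 s = 61,951 Mb = 7,744 MB.
Capacity: 18 TB = 144,000,000 Mb; 2324.42 items → 2324 complete.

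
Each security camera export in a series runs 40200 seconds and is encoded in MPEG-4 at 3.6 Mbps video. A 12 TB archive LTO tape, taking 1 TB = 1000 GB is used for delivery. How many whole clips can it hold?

663

Per item: 3.600 Mbps × 40200 s = 144,720 Mb = 18,090 MB.
Capacity: 12 TB = 96,000,000 Mb; 663.35 items → 663 complete.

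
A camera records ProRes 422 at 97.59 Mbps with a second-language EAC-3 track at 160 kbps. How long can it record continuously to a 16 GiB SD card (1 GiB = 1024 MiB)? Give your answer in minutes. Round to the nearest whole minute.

Audio: 160 kbps = 0.160 Mbps.
Total bitrate: 97.59 + 0.160 = 97.750 Mbps.
Capacity: 16 GiB = 137,439 Mb.
Recording time: 137,439 / 97.750 = 1,406 s ≈ 23.4 minutes.

23 minutes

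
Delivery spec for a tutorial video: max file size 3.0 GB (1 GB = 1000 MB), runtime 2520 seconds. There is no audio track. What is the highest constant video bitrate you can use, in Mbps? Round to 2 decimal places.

9.52 Mbps

Budget: 3.0 GB = 24000.0 Mb.
Total bitrate budget: 24000.0 Mb / 2520 s = 9.524 Mbps.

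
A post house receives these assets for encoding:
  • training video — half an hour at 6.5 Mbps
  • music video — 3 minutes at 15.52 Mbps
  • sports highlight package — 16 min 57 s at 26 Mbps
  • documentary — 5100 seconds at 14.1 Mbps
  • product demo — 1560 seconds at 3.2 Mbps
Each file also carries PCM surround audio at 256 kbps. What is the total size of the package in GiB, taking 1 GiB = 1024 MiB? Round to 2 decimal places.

14.01 GiB

Audio: 256 kbps = 0.256 Mbps.
training video: 6.756 Mbps × 1800 s = 12160.8 Mb
music video: 15.776 Mbps × 180 s = 2839.7 Mb
sports highlight package: 26.256 Mbps × 1017 s = 26702.4 Mb
documentary: 14.356 Mbps × 5100 s = 73215.6 Mb
product demo: 3.456 Mbps × 1560 s = 5391.4 Mb
Total: 120309.8 Mb = 15038.7 MB.
= 14.01 GiB.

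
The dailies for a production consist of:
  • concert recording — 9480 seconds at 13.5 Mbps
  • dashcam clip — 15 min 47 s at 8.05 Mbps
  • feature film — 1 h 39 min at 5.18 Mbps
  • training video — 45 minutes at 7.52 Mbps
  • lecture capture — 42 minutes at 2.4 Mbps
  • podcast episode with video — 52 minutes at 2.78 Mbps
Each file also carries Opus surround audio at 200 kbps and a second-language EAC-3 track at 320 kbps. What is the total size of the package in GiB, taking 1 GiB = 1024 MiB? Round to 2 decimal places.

Audio total: 200 + 320 = 520 kbps = 0.520 Mbps.
concert recording: 14.020 Mbps × 9480 s = 132909.6 Mb
dashcam clip: 8.570 Mbps × 947 s = 8115.8 Mb
feature film: 5.700 Mbps × 5940 s = 33858.0 Mb
training video: 8.040 Mbps × 2700 s = 21708.0 Mb
lecture capture: 2.920 Mbps × 2520 s = 7358.4 Mb
podcast episode with video: 3.300 Mbps × 3120 s = 10296.0 Mb
Total: 214245.8 Mb = 26780.7 MB.
= 24.94 GiB.

24.94 GiB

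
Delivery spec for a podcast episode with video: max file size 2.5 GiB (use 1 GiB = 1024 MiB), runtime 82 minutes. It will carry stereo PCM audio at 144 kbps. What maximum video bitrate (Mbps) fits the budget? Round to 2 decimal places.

4.22 Mbps

Budget: 2.5 GiB = 21474.8 Mb.
82 min = 4920 s
Total bitrate budget: 21474.8 Mb / 4920 s = 4.365 Mbps.
Audio: 144 kbps = 0.144 Mbps.
Video: 4.365 − 0.144 = 4.221 Mbps.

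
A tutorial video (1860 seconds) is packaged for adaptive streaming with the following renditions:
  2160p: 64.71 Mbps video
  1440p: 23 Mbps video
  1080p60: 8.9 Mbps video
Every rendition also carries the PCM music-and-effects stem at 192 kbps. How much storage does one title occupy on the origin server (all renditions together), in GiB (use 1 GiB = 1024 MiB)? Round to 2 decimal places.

21.04 GiB

Audio: 192 kbps = 0.192 Mbps.
Sum of rendition bitrates: (64.71+0.192) + (23+0.192) + (8.9+0.192) = 97.186 Mbps.
× 1860 s = 180,766 Mb = 22,596 MB = 21.04 GiB.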